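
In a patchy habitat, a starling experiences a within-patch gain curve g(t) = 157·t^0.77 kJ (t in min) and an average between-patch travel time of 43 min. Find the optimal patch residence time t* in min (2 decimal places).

Maximise g(t)/(T+t): set derivative to zero → g'(t)(T+t) = g(t).
g'(t) = 0.77·157·t^-0.23. Setting 0.77·157·t^-0.23 = 157·t^0.77/(43+t) gives 0.77(43+t) = t, so 0.23·t = 0.77×43.
t* = 0.77×43/0.23 = 144 min.

143.96 min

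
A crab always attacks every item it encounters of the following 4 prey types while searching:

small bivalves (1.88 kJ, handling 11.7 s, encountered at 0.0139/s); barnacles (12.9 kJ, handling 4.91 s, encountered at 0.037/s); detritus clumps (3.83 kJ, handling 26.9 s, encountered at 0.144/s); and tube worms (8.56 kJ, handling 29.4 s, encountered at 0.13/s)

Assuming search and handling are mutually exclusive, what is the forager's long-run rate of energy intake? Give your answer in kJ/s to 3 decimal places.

0.240 kJ/s

R = (0.0139×1.88 + 0.037×12.9 + 0.144×3.83 + 0.13×8.56) / (1 + 0.0139×11.7 + 0.037×4.91 + 0.144×26.9 + 0.13×29.4) = 2.168/9.04 = 0.2398 kJ/s.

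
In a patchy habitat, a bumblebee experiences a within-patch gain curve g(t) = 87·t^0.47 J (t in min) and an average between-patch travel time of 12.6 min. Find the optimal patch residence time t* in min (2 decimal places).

11.17 min

Optimal t* satisfies g'(t*) = g(t*)/(T + t*).
g'(t) = 0.47·87·t^-0.53. Setting 0.47·87·t^-0.53 = 87·t^0.47/(12.6+t) gives 0.47(12.6+t) = t, so 0.53·t = 0.47×12.6.
t* = 0.47×12.6/0.53 = 11.17 min.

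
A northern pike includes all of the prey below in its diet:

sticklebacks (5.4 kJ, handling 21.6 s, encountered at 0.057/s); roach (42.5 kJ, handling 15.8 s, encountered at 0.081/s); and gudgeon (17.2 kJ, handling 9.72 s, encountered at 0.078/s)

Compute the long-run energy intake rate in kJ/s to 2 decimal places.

1.19 kJ/s

Energy encountered per unit search time: 0.057×5.4 + 0.081×42.5 + 0.078×17.2 = 5.092 kJ/s.
Handling time per unit search time: 0.057×21.6 + 0.081×15.8 + 0.078×9.72 = 3.269.
Rate = 5.092/(1 + 3.269) = 1.193 kJ/s.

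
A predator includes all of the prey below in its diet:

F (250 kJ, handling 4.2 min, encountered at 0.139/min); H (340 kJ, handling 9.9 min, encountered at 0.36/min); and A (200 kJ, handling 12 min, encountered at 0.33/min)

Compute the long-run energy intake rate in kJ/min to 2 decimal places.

R = Σλ_iE_i / (1 + Σλ_ih_i)
Numerator: 0.139×250 + 0.36×340 + 0.33×200 = 223.1
Denominator: 1 + 0.139×4.2 + 0.36×9.9 + 0.33×12 = 9.108
R = 223.1/9.108 = 24.5 kJ/min

24.50 kJ/min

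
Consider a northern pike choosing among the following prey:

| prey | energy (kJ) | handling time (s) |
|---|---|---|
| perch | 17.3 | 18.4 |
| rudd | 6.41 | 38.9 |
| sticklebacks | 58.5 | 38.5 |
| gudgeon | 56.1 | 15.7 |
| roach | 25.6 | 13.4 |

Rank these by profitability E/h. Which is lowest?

Profitability E/h (kJ/s): perch = 17.3/18.4 = 0.94, rudd = 6.41/38.9 = 0.165, sticklebacks = 58.5/38.5 = 1.52, gudgeon = 56.1/15.7 = 3.57, roach = 25.6/13.4 = 1.91.
Ranked: gudgeon > roach > sticklebacks > perch > rudd.

rudd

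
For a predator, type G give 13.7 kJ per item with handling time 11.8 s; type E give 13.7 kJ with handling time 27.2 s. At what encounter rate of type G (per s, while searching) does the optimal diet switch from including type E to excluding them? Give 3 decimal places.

At the threshold, the rate on type G alone equals the profitability of type E: λ·13.7/(1 + λ·11.8) = 13.7/27.2 = 0.5037.
Rearranging, λ(13.7 − 0.5037×11.8) = 0.5037, so λ = 0.5037/7.757 = 0.06494 per s.

0.065 per s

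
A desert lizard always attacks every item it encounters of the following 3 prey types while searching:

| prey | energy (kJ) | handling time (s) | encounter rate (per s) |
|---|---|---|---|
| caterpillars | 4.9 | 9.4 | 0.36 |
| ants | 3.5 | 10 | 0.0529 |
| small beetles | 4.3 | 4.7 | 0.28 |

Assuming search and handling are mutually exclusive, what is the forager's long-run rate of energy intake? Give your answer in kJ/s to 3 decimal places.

R = Σλ_iE_i / (1 + Σλ_ih_i)
Numerator: 0.36×4.9 + 0.0529×3.5 + 0.28×4.3 = 3.153
Denominator: 1 + 0.36×9.4 + 0.0529×10 + 0.28×4.7 = 6.229
R = 3.153/6.229 = 0.5062 kJ/s

0.506 kJ/s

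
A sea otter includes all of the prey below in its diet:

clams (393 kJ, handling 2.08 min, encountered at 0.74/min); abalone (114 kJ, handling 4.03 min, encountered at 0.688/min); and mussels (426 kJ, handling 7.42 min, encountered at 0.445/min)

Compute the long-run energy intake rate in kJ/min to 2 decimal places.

Energy encountered per unit search time: 0.74×393 + 0.688×114 + 0.445×426 = 558.8 kJ/min.
Handling time per unit search time: 0.74×2.08 + 0.688×4.03 + 0.445×7.42 = 7.614.
Rate = 558.8/(1 + 7.614) = 64.88 kJ/min.

64.88 kJ/min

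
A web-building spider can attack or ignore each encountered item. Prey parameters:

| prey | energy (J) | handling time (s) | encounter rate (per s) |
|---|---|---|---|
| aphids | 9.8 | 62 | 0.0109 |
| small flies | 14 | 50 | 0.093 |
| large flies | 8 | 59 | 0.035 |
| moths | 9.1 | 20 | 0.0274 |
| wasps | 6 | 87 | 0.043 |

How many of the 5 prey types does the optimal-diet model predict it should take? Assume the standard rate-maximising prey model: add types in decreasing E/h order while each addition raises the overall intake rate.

E/h in descending order: moths 0.455, small flies 0.28, aphids 0.158, large flies 0.136, wasps 0.069 J/s. The optimal diet is the largest prefix of this list for which every included type satisfies E_i/h_i > R on the types above it.
Rate on top 1: 0.1611. small flies: 0.28 > 0.1611 → include.
Rate on top 2: 0.2503. aphids: 0.158 < 0.2503 → exclude; stop.
Optimal diet: moths, small flies — 2 of 5 types.

2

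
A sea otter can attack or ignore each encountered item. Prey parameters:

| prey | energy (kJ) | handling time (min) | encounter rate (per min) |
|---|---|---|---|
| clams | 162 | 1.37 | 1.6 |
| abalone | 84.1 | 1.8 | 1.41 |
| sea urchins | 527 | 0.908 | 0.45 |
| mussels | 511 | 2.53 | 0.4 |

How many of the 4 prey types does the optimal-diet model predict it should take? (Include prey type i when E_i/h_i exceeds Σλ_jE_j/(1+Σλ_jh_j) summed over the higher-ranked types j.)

Rank by E/h (kJ/min): sea urchins 580, mussels 202, clams 118, abalone 46.7. Include each in turn until the next type's E/h falls below the running intake rate.
Rate on top 1: 168.4. mussels: 202 > 168.4 → include.
Rate on top 2: 182.4. clams: 118 < 182.4 → exclude; stop.
Optimal diet: sea urchins, mussels — 2 of 4 types.

2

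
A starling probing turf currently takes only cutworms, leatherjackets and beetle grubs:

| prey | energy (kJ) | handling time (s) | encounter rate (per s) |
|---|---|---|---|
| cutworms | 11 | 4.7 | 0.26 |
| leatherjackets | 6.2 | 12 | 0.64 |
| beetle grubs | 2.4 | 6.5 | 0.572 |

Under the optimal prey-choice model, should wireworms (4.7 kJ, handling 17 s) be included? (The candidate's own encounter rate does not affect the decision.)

Intake rate on the current diet: R = (0.26×11 + 0.64×6.2 + 0.572×2.4) / (1 + 0.26×4.7 + 0.64×12 + 0.572×6.5) = 8.201/13.62 = 0.6021 kJ/s.
wireworms: E/h = 4.7/17 = 0.2765 kJ/s.
0.2765 < 0.6021, so adding wireworms would lower the average — exclude it.

No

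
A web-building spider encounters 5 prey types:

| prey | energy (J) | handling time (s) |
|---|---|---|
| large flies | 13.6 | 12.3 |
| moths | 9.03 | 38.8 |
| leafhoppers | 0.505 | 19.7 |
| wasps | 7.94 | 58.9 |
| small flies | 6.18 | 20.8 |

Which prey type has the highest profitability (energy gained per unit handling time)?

Profitability E/h (J/s): large flies = 13.6/12.3 = 1.11, moths = 9.03/38.8 = 0.233, leafhoppers = 0.505/19.7 = 0.0256, wasps = 7.94/58.9 = 0.135, small flies = 6.18/20.8 = 0.297.
Ranked: large flies > small flies > moths > wasps > leafhoppers.

large flies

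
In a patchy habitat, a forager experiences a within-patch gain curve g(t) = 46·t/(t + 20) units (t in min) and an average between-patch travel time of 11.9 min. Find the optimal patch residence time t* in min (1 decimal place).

15.4 min

By the marginal value theorem, leave when the instantaneous gain rate g'(t) equals the habitat-wide average g(t)/(T + t).
g'(t) = 46·20/(t + 20)². Setting 46·20/(t+20)² = 46t/[(t+20)(11.9+t)] gives 20(11.9+t) = t(t+20), so t² = 20×11.9 = 238.
t* = √238 = 15.43 min.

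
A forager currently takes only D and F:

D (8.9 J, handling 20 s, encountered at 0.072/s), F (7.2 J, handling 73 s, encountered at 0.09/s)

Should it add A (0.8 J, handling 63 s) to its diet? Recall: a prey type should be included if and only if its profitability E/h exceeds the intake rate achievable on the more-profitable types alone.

Intake rate on the current diet: R = (0.072×8.9 + 0.09×7.2) / (1 + 0.072×20 + 0.09×73) = 1.289/9.01 = 0.143 J/s.
Profitability of A: 0.8/63 = 0.0127 J/s.
Since 0.0127 < R, time spent handling A is better spent searching.

No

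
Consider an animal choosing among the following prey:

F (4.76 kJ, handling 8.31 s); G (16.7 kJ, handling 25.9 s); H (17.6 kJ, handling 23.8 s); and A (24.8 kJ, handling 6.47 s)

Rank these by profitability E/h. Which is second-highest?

In descending order of E/h:
A: 24.8/6.47 = 3.83 kJ/s
H: 17.6/23.8 = 0.739 kJ/s
G: 16.7/25.9 = 0.645 kJ/s
F: 4.76/8.31 = 0.573 kJ/s

H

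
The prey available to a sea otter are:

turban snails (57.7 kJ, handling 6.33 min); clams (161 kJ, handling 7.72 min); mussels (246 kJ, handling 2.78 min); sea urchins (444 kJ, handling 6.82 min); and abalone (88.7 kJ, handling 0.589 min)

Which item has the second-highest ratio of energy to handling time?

Profitability E/h (kJ/min): turban snails = 57.7/6.33 = 9.12, clams = 161/7.72 = 20.9, mussels = 246/2.78 = 88.5, sea urchins = 444/6.82 = 65.1, abalone = 88.7/0.589 = 151.
Ranked: abalone > mussels > sea urchins > clams > turban snails.

mussels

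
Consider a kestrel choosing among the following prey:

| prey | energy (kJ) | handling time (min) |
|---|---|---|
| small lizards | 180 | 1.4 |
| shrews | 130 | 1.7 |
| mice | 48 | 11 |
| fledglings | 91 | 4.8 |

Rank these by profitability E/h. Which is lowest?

mice

Profitability E/h (kJ/min): small lizards = 180/1.4 = 129, shrews = 130/1.7 = 76.5, mice = 48/11 = 4.36, fledglings = 91/4.8 = 19.
Ranked: small lizards > shrews > fledglings > mice.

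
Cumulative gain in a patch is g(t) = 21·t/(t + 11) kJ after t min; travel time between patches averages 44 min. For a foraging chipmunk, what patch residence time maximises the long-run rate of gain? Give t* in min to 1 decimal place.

22.0 min

By the marginal value theorem, leave when the instantaneous gain rate g'(t) equals the habitat-wide average g(t)/(T + t).
g'(t) = 21·11/(t + 11)². Setting 21·11/(t+11)² = 21t/[(t+11)(44+t)] gives 11(44+t) = t(t+11), so t² = 11×44 = 484.
t* = √484 = 22 min.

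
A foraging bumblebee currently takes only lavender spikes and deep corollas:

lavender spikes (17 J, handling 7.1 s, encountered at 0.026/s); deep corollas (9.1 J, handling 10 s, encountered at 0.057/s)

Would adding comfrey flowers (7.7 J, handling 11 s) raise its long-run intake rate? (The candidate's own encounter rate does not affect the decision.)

Yes

On lavender spikes and deep corollas alone, R = ΣλE/(1+Σλh) = 0.9607/1.755 = 0.5475 J/s.
Profitability of comfrey flowers: 7.7/11 = 0.7 J/s.
Since 0.7 > R, including comfrey flowers increases the long-run rate.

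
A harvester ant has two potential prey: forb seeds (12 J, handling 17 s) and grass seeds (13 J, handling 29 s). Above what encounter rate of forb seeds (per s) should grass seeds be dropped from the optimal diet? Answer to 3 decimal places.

0.102 per s

The zero-one rule: include grass seeds iff E₂/h₂ > λE₁/(1+λh₁). Equality gives the switch point.
λE₁h₂ = E₂ + λE₂h₁ ⇒ λ = E₂/(E₁h₂ − E₂h₁) = 13/(348 − 221) = 0.1024 per s.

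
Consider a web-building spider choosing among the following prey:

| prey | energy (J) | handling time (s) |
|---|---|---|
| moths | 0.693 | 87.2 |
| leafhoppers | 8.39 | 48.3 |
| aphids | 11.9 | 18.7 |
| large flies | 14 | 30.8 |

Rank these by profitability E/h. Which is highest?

Profitability E/h (J/s): moths = 0.693/87.2 = 0.00795, leafhoppers = 8.39/48.3 = 0.174, aphids = 11.9/18.7 = 0.636, large flies = 14/30.8 = 0.455.
Ranked: aphids > large flies > leafhoppers > moths.

aphids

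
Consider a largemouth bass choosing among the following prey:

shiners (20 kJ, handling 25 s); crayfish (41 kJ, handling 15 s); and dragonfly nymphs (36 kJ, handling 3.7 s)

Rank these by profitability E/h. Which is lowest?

shiners

In descending order of E/h:
dragonfly nymphs: 36/3.7 = 9.73 kJ/s
crayfish: 41/15 = 2.73 kJ/s
shiners: 20/25 = 0.8 kJ/s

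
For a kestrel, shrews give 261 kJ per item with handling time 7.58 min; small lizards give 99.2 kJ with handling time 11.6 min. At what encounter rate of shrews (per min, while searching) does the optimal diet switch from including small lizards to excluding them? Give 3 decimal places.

0.044 per min

At the threshold, the rate on shrews alone equals the profitability of small lizards: λ·261/(1 + λ·7.58) = 99.2/11.6 = 8.552.
Rearranging, λ(261 − 8.552×7.58) = 8.552, so λ = 8.552/196.2 = 0.04359 per min.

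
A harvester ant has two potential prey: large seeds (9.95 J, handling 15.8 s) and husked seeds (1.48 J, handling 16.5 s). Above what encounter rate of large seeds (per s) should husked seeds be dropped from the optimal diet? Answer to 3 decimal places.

Drop husked seeds once their profitability E₂/h₂ falls below the rate achievable on large seeds alone: E₂/h₂ = λE₁/(1 + λh₁).
Solve for λ: λE₁h₂ = E₂(1 + λh₁) → λ(E₁h₂ − E₂h₁) = E₂ → λ = E₂/(E₁h₂ − E₂h₁).
λ = 1.48/(9.95×16.5 − 1.48×15.8) = 1.48/140.8 = 0.01051 per s.

0.011 per s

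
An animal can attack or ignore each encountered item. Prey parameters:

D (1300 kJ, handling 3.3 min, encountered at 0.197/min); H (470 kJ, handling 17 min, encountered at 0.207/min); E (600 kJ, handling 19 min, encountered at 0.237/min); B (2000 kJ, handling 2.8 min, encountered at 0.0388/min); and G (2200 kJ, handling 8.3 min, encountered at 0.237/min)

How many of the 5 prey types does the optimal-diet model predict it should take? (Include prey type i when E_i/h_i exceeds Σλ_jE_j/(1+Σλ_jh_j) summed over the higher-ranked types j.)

3

E/h in descending order: B 714, D 394, G 265, E 31.6, H 27.6 kJ/min. The optimal diet is the largest prefix of this list for which every included type satisfies E_i/h_i > R on the types above it.
Rate on top 1: 70. D: 394 > 70 → include.
Rate on top 2: 189.7. G: 265 > 189.7 → include.
Rate on top 3: 229.5. E: 31.6 < 229.5 → exclude; stop.
Optimal diet: B, D, G — 3 of 5 types.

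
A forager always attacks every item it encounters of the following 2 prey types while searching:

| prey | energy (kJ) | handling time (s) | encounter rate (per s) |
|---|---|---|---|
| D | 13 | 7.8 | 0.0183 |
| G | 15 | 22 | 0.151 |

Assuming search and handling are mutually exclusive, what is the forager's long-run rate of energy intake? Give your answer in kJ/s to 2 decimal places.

Energy encountered per unit search time: 0.0183×13 + 0.151×15 = 2.503 kJ/s.
Handling time per unit search time: 0.0183×7.8 + 0.151×22 = 3.465.
Rate = 2.503/(1 + 3.465) = 0.5606 kJ/s.

0.56 kJ/s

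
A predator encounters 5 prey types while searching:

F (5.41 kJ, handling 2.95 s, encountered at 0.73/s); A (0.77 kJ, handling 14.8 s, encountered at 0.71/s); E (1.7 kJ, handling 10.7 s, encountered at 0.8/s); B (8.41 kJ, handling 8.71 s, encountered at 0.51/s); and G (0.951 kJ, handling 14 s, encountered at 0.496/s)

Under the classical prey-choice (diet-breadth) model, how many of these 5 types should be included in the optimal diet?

1

Rank by E/h (kJ/s): F 1.83, B 0.966, E 0.159, G 0.0679, A 0.052. Include each in turn until the next type's E/h falls below the running intake rate.
Rate on top 1: 1.252. B: 0.966 < 1.252 → exclude; stop.
Optimal diet: F — 1 of 5 types.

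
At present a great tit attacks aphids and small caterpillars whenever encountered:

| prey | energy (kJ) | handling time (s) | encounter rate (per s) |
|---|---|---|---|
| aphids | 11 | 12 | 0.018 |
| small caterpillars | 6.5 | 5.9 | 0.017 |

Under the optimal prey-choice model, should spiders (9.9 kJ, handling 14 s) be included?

On aphids and small caterpillars alone, R = ΣλE/(1+Σλh) = 0.3085/1.316 = 0.2344 kJ/s.
Profitability of spiders: 9.9/14 = 0.7071 kJ/s.
Since 0.7071 > R, including spiders increases the long-run rate.

Yes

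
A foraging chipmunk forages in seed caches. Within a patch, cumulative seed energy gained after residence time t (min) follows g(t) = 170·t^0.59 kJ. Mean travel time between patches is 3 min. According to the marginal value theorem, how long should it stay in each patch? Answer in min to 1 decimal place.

4.3 min

Optimal t* satisfies g'(t*) = g(t*)/(T + t*).
g'(t) = 0.59·170·t^-0.41. Setting 0.59·170·t^-0.41 = 170·t^0.59/(3+t) gives 0.59(3+t) = t, so 0.41·t = 0.59×3.
t* = 0.59×3/0.41 = 4.317 min.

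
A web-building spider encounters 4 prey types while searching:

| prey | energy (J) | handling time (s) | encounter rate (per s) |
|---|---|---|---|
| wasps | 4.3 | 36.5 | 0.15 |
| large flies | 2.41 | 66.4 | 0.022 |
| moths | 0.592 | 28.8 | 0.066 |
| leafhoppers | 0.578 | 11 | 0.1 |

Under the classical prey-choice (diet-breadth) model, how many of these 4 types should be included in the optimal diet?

E/h in descending order: wasps 0.118, leafhoppers 0.0525, large flies 0.0363, moths 0.0206 J/s. The optimal diet is the largest prefix of this list for which every included type satisfies E_i/h_i > R on the types above it.
Rate on top 1: 0.09961. leafhoppers: 0.0525 < 0.09961 → exclude; stop.
Optimal diet: wasps — 1 of 4 types.

1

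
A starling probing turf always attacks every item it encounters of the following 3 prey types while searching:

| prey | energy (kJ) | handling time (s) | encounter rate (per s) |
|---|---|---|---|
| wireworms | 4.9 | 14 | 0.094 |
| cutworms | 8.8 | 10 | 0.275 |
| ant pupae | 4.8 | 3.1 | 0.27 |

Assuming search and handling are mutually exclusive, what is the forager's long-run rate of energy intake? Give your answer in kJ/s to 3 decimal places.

R = (0.094×4.9 + 0.275×8.8 + 0.27×4.8) / (1 + 0.094×14 + 0.275×10 + 0.27×3.1) = 4.177/5.903 = 0.7075 kJ/s.

0.708 kJ/s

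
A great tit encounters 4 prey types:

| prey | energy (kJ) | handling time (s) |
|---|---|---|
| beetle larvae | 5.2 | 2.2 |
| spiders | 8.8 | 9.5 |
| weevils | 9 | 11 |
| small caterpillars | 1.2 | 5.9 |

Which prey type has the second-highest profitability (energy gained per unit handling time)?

spiders

Profitability E/h (kJ/s): beetle larvae = 5.2/2.2 = 2.36, spiders = 8.8/9.5 = 0.926, weevils = 9/11 = 0.818, small caterpillars = 1.2/5.9 = 0.203.
Ranked: beetle larvae > spiders > weevils > small caterpillars.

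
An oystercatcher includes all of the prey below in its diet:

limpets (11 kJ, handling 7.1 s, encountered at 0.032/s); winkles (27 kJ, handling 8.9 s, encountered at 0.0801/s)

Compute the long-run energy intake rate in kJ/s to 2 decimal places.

R = (0.032×11 + 0.0801×27) / (1 + 0.032×7.1 + 0.0801×8.9) = 2.515/1.94 = 1.296 kJ/s.

1.30 kJ/s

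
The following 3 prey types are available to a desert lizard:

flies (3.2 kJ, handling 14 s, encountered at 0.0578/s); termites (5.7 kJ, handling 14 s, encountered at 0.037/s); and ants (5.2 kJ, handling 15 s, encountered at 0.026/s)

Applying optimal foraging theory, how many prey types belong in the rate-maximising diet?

3

Rank by E/h (kJ/s): termites 0.407, ants 0.347, flies 0.229. Include each in turn until the next type's E/h falls below the running intake rate.
Rate on top 1: 0.1389. ants: 0.347 > 0.1389 → include.
Rate on top 2: 0.1814. flies: 0.229 > 0.1814 → include.
Optimal diet: termites, ants, flies — 3 of 3 types.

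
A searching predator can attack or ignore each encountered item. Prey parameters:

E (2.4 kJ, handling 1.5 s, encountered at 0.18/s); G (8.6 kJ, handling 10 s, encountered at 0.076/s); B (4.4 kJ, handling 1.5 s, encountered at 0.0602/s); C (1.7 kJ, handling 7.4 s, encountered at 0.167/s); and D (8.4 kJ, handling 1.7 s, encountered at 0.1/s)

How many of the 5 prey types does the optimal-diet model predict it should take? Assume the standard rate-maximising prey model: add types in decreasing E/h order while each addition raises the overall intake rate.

3

E/h in descending order: D 4.94, B 2.93, E 1.6, G 0.86, C 0.23 kJ/s. The optimal diet is the largest prefix of this list for which every included type satisfies E_i/h_i > R on the types above it.
Rate on top 1: 0.7179. B: 2.93 > 0.7179 → include.
Rate on top 2: 0.8767. E: 1.6 > 0.8767 → include.
Rate on top 3: 1.004. G: 0.86 < 1.004 → exclude; stop.
Optimal diet: D, B, E — 3 of 5 types.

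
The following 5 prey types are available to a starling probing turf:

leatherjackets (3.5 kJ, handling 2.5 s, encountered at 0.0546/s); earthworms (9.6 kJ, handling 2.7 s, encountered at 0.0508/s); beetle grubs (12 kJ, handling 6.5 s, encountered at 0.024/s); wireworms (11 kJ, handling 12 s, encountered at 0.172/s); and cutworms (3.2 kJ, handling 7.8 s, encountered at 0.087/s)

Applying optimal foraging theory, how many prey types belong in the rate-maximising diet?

E/h in descending order: earthworms 3.56, beetle grubs 1.85, leatherjackets 1.4, wireworms 0.917, cutworms 0.41 kJ/s. The optimal diet is the largest prefix of this list for which every included type satisfies E_i/h_i > R on the types above it.
Rate on top 1: 0.4289. beetle grubs: 1.85 > 0.4289 → include.
Rate on top 2: 0.5998. leatherjackets: 1.4 > 0.5998 → include.
Rate on top 3: 0.6762. wireworms: 0.917 > 0.6762 → include.
Rate on top 4: 0.8183. cutworms: 0.41 < 0.8183 → exclude; stop.
Optimal diet: earthworms, beetle grubs, leatherjackets, wireworms — 4 of 5 types.

4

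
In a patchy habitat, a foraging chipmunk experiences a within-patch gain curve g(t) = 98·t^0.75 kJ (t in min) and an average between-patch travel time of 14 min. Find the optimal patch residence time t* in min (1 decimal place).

42.0 min

Maximise g(t)/(T+t): set derivative to zero → g'(t)(T+t) = g(t).
g'(t) = 0.75·98·t^-0.25. Setting 0.75·98·t^-0.25 = 98·t^0.75/(14+t) gives 0.75(14+t) = t, so 0.25·t = 0.75×14.
t* = 0.75×14/0.25 = 42 min.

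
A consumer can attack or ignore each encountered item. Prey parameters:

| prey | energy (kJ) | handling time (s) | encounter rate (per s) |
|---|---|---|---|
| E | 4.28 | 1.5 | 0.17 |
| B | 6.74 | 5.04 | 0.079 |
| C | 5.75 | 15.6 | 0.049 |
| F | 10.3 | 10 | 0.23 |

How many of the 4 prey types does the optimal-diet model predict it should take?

3

Profitabilities (E/h, kJ/s): E 2.85, B 1.34, F 1.03, C 0.369. Add prey in this order while the next type's profitability exceeds the intake rate on those already taken.
Rate on top 1: 0.5798. B: 1.34 > 0.5798 → include.
Rate on top 2: 0.7622. F: 1.03 > 0.7622 → include.
Rate on top 3: 0.918. C: 0.369 < 0.918 → exclude; stop.
Optimal diet: E, B, F — 3 of 4 types.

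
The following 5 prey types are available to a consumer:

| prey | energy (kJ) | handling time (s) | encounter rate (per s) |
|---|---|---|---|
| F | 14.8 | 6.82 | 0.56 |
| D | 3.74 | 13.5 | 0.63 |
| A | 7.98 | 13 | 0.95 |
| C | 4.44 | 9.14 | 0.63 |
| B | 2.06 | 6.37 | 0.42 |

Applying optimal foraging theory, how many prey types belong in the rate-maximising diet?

E/h in descending order: F 2.17, A 0.614, C 0.486, B 0.323, D 0.277 kJ/s. The optimal diet is the largest prefix of this list for which every included type satisfies E_i/h_i > R on the types above it.
Rate on top 1: 1.72. A: 0.614 < 1.72 → exclude; stop.
Optimal diet: F — 1 of 5 types.

1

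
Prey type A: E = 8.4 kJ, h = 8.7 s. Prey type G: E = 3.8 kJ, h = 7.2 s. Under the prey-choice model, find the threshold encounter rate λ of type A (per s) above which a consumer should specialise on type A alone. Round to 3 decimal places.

Drop type G once their profitability E₂/h₂ falls below the rate achievable on type A alone: E₂/h₂ = λE₁/(1 + λh₁).
Solve for λ: λE₁h₂ = E₂(1 + λh₁) → λ(E₁h₂ − E₂h₁) = E₂ → λ = E₂/(E₁h₂ − E₂h₁).
λ = 3.8/(8.4×7.2 − 3.8×8.7) = 3.8/27.42 = 0.1386 per s.

0.139 per s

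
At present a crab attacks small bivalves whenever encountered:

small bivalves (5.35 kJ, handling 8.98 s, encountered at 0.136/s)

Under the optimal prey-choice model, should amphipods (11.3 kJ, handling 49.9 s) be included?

No

Intake rate on the current diet: R = (0.136×5.35) / (1 + 0.136×8.98) = 0.7276/2.221 = 0.3276 kJ/s.
Profitability of amphipods: 11.3/49.9 = 0.2265 kJ/s.
0.2265 < 0.3276, so adding amphipods would lower the average — exclude it.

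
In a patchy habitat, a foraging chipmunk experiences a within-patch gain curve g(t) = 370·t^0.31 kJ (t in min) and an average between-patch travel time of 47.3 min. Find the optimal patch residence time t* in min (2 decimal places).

21.25 min

Optimal t* satisfies g'(t*) = g(t*)/(T + t*).
g'(t) = 0.31·370·t^-0.69. Setting 0.31·370·t^-0.69 = 370·t^0.31/(47.3+t) gives 0.31(47.3+t) = t, so 0.69·t = 0.31×47.3.
t* = 0.31×47.3/0.69 = 21.25 min.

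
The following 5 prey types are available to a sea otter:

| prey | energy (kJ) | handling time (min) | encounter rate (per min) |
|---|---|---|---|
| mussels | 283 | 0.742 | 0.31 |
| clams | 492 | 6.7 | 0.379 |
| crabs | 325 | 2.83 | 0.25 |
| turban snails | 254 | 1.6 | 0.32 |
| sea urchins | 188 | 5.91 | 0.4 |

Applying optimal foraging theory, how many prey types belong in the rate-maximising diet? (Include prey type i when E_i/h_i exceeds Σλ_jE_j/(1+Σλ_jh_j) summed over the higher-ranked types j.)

Profitabilities (E/h, kJ/min): mussels 381, turban snails 159, crabs 115, clams 73.4, sea urchins 31.8. Add prey in this order while the next type's profitability exceeds the intake rate on those already taken.
Rate on top 1: 71.32. turban snails: 159 > 71.32 → include.
Rate on top 2: 97.02. crabs: 115 > 97.02 → include.
Rate on top 3: 102.2. clams: 73.4 < 102.2 → exclude; stop.
Optimal diet: mussels, turban snails, crabs — 3 of 5 types.

3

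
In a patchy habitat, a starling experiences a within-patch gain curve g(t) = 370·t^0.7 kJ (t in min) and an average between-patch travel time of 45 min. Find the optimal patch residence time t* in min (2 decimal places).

Optimal t* satisfies g'(t*) = g(t*)/(T + t*).
g'(t) = 0.7·370·t^-0.3. Setting 0.7·370·t^-0.3 = 370·t^0.7/(45+t) gives 0.7(45+t) = t, so 0.30·t = 0.7×45.
t* = 0.7×45/0.30 = 105 min.

105.00 min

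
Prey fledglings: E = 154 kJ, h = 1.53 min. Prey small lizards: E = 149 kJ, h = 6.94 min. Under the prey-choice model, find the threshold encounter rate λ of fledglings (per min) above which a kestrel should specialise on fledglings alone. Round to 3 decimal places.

Drop small lizards once their profitability E₂/h₂ falls below the rate achievable on fledglings alone: E₂/h₂ = λE₁/(1 + λh₁).
Solve for λ: λE₁h₂ = E₂(1 + λh₁) → λ(E₁h₂ − E₂h₁) = E₂ → λ = E₂/(E₁h₂ − E₂h₁).
λ = 149/(154×6.94 − 149×1.53) = 149/840.8 = 0.1772 per min.

0.177 per min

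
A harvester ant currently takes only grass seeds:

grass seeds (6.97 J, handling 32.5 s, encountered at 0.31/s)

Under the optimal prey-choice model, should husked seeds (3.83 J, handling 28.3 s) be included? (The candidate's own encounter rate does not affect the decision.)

No

On grass seeds alone, R = ΣλE/(1+Σλh) = 2.161/11.07 = 0.1951 J/s.
Profitability of husked seeds: 3.83/28.3 = 0.1353 J/s.
0.1353 < 0.1951, so adding husked seeds would lower the average — exclude it.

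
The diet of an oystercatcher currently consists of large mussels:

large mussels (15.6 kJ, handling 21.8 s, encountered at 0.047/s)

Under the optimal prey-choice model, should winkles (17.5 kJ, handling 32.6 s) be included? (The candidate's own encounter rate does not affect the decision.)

Yes

On large mussels alone, R = ΣλE/(1+Σλh) = 0.7332/2.025 = 0.3621 kJ/s.
Profitability of winkles: 17.5/32.6 = 0.5368 kJ/s.
0.5368 > 0.3621, so adding winkles raises the average — include it.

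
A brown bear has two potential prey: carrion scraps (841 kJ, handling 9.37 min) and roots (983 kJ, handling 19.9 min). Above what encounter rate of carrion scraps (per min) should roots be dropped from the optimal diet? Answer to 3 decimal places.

At the threshold, the rate on carrion scraps alone equals the profitability of roots: λ·841/(1 + λ·9.37) = 983/19.9 = 49.4.
Rearranging, λ(841 − 49.4×9.37) = 49.4, so λ = 49.4/378.2 = 0.1306 per min.

0.131 per min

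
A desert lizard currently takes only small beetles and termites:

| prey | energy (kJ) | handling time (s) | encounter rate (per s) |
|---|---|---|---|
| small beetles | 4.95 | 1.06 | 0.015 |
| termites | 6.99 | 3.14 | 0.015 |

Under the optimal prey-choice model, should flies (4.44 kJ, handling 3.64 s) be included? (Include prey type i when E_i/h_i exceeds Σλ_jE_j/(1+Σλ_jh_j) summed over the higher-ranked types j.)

Current rate: (0.015×4.95 + 0.015×6.99)/(1 + 0.015×1.06 + 0.015×3.14) = 0.1685 kJ/s.
flies: E/h = 4.44/3.64 = 1.22 kJ/s.
Since 1.22 > R, including flies increases the long-run rate.

Yes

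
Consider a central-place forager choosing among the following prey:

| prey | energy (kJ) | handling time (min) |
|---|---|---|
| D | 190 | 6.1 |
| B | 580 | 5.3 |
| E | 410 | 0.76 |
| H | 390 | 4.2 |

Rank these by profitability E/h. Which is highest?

E

Profitability E/h (kJ/min): D = 190/6.1 = 31.1, B = 580/5.3 = 109, E = 410/0.76 = 539, H = 390/4.2 = 92.9.
Ranked: E > B > H > D.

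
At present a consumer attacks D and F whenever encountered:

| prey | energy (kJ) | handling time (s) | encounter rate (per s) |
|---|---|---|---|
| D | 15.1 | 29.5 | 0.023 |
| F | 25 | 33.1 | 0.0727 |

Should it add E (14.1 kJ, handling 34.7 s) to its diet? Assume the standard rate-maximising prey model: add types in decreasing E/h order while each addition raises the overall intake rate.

Intake rate on the current diet: R = (0.023×15.1 + 0.0727×25) / (1 + 0.023×29.5 + 0.0727×33.1) = 2.165/4.085 = 0.53 kJ/s.
E: E/h = 14.1/34.7 = 0.4063 kJ/s.
0.4063 < 0.53, so adding E would lower the average — exclude it.

No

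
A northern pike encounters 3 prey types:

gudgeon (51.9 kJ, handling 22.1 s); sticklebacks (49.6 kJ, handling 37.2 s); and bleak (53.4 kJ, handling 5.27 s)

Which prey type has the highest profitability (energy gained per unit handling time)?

Profitability E/h (kJ/s): gudgeon = 51.9/22.1 = 2.35, sticklebacks = 49.6/37.2 = 1.33, bleak = 53.4/5.27 = 10.1.
Ranked: bleak > gudgeon > sticklebacks.

bleak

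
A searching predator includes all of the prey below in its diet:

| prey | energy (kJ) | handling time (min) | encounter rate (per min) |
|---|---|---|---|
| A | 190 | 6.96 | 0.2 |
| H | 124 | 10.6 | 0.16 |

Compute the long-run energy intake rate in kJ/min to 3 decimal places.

R = (0.2×190 + 0.16×124) / (1 + 0.2×6.96 + 0.16×10.6) = 57.84/4.088 = 14.15 kJ/min.

14.149 kJ/min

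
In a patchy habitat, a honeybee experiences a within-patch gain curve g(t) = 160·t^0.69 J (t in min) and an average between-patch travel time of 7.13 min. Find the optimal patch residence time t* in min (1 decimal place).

15.9 min

Optimal t* satisfies g'(t*) = g(t*)/(T + t*).
g'(t) = 0.69·160·t^-0.31. Setting 0.69·160·t^-0.31 = 160·t^0.69/(7.13+t) gives 0.69(7.13+t) = t, so 0.31·t = 0.69×7.13.
t* = 0.69×7.13/0.31 = 15.87 min.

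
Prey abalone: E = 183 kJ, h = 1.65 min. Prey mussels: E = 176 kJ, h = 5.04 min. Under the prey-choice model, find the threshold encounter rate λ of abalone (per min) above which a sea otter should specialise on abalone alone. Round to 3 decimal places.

0.279 per min

Drop mussels once their profitability E₂/h₂ falls below the rate achievable on abalone alone: E₂/h₂ = λE₁/(1 + λh₁).
Solve for λ: λE₁h₂ = E₂(1 + λh₁) → λ(E₁h₂ − E₂h₁) = E₂ → λ = E₂/(E₁h₂ − E₂h₁).
λ = 176/(183×5.04 − 176×1.65) = 176/631.9 = 0.2785 per min.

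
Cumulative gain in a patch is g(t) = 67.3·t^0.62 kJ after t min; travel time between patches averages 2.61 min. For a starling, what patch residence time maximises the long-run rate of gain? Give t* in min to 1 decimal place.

Optimal t* satisfies g'(t*) = g(t*)/(T + t*).
g'(t) = 0.62·67.3·t^-0.38. Setting 0.62·67.3·t^-0.38 = 67.3·t^0.62/(2.61+t) gives 0.62(2.61+t) = t, so 0.38·t = 0.62×2.61.
t* = 0.62×2.61/0.38 = 4.258 min.

4.3 min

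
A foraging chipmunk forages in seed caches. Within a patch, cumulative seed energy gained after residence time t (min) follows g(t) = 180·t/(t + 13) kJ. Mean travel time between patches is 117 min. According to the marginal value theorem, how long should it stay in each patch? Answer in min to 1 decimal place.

By the marginal value theorem, leave when the instantaneous gain rate g'(t) equals the habitat-wide average g(t)/(T + t).
g'(t) = 180·13/(t + 13)². Setting 180·13/(t+13)² = 180t/[(t+13)(117+t)] gives 13(117+t) = t(t+13), so t² = 13×117 = 1521.
t* = √1521 = 39 min.

39.0 min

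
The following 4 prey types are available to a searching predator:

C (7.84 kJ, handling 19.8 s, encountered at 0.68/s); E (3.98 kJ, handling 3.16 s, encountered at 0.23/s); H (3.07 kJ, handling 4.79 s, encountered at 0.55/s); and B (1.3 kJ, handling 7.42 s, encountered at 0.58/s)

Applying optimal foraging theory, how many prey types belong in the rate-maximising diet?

2

Profitabilities (E/h, kJ/s): E 1.26, H 0.641, C 0.396, B 0.175. Add prey in this order while the next type's profitability exceeds the intake rate on those already taken.
Rate on top 1: 0.5301. H: 0.641 > 0.5301 → include.
Rate on top 2: 0.597. C: 0.396 < 0.597 → exclude; stop.
Optimal diet: E, H — 2 of 4 types.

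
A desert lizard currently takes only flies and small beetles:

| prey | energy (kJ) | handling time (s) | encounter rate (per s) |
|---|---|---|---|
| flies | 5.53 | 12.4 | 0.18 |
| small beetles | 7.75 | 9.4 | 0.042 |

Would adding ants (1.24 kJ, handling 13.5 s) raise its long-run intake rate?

No

Intake rate on the current diet: R = (0.18×5.53 + 0.042×7.75) / (1 + 0.18×12.4 + 0.042×9.4) = 1.321/3.627 = 0.3642 kJ/s.
ants: E/h = 1.24/13.5 = 0.09185 kJ/s.
Since 0.09185 < R, time spent handling ants is better spent searching.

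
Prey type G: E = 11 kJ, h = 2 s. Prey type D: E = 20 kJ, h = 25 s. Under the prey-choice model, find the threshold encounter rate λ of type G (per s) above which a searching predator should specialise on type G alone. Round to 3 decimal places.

0.085 per s

Drop type D once their profitability E₂/h₂ falls below the rate achievable on type G alone: E₂/h₂ = λE₁/(1 + λh₁).
Solve for λ: λE₁h₂ = E₂(1 + λh₁) → λ(E₁h₂ − E₂h₁) = E₂ → λ = E₂/(E₁h₂ − E₂h₁).
λ = 20/(11×25 − 20×2) = 20/235 = 0.08511 per s.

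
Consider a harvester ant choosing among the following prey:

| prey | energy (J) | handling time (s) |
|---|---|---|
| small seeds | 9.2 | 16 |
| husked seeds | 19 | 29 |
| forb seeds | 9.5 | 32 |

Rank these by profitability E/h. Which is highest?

husked seeds

Profitability E/h (J/s): small seeds = 9.2/16 = 0.575, husked seeds = 19/29 = 0.655, forb seeds = 9.5/32 = 0.297.
Ranked: husked seeds > small seeds > forb seeds.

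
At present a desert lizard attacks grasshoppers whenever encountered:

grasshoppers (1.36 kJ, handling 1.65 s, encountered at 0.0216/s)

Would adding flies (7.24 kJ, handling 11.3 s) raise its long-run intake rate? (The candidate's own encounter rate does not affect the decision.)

Yes

On grasshoppers alone, R = ΣλE/(1+Σλh) = 0.02938/1.036 = 0.02837 kJ/s.
flies: E/h = 7.24/11.3 = 0.6407 kJ/s.
0.6407 > 0.02837, so adding flies raises the average — include it.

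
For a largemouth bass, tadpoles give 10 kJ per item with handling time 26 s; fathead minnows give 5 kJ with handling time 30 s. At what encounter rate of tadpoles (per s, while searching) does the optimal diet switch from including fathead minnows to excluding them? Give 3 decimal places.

Drop fathead minnows once their profitability E₂/h₂ falls below the rate achievable on tadpoles alone: E₂/h₂ = λE₁/(1 + λh₁).
Solve for λ: λE₁h₂ = E₂(1 + λh₁) → λ(E₁h₂ − E₂h₁) = E₂ → λ = E₂/(E₁h₂ − E₂h₁).
λ = 5/(10×30 − 5×26) = 5/170 = 0.02941 per s.

0.029 per s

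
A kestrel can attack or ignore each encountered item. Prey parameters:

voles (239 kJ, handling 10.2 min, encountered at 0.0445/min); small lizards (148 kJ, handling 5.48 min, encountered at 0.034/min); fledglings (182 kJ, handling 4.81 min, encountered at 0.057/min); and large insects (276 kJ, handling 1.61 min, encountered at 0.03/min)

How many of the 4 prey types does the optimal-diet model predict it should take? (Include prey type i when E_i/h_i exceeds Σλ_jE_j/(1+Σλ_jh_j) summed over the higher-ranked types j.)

Profitabilities (E/h, kJ/min): large insects 171, fledglings 37.8, small lizards 27, voles 23.4. Add prey in this order while the next type's profitability exceeds the intake rate on those already taken.
Rate on top 1: 7.899. fledglings: 37.8 > 7.899 → include.
Rate on top 2: 14.11. small lizards: 27 > 14.11 → include.
Rate on top 3: 15.7. voles: 23.4 > 15.7 → include.
Optimal diet: large insects, fledglings, small lizards, voles — 4 of 4 types.

4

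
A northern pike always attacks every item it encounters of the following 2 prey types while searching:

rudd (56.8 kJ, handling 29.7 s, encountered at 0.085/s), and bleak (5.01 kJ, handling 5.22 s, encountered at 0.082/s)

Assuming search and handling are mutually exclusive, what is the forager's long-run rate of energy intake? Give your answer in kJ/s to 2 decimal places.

R = (0.085×56.8 + 0.082×5.01) / (1 + 0.085×29.7 + 0.082×5.22) = 5.239/3.953 = 1.325 kJ/s.

1.33 kJ/s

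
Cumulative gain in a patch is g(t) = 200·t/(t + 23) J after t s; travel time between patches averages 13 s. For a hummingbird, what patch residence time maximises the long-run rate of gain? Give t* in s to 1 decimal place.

17.3 s

Optimal t* satisfies g'(t*) = g(t*)/(T + t*).
g'(t) = 200·23/(t + 23)². Setting 200·23/(t+23)² = 200t/[(t+23)(13+t)] gives 23(13+t) = t(t+23), so t² = 23×13 = 299.
t* = √299 = 17.29 s.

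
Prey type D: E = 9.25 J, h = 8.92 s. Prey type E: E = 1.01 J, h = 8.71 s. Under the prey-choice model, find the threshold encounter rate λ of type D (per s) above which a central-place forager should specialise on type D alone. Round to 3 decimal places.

0.014 per s

The zero-one rule: include type E iff E₂/h₂ > λE₁/(1+λh₁). Equality gives the switch point.
λE₁h₂ = E₂ + λE₂h₁ ⇒ λ = E₂/(E₁h₂ − E₂h₁) = 1.01/(80.57 − 9.009) = 0.01411 per s.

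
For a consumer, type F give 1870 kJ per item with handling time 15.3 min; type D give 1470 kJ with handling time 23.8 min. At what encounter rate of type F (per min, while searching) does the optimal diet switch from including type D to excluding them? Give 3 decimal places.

The zero-one rule: include type D iff E₂/h₂ > λE₁/(1+λh₁). Equality gives the switch point.
λE₁h₂ = E₂ + λE₂h₁ ⇒ λ = E₂/(E₁h₂ − E₂h₁) = 1470/(4.451e+04 − 2.249e+04) = 0.06677 per min.

0.067 per min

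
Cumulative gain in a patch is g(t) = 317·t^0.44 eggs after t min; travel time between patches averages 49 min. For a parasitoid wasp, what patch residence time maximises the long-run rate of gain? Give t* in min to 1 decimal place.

By the marginal value theorem, leave when the instantaneous gain rate g'(t) equals the habitat-wide average g(t)/(T + t).
g'(t) = 0.44·317·t^-0.56. Setting 0.44·317·t^-0.56 = 317·t^0.44/(49+t) gives 0.44(49+t) = t, so 0.56·t = 0.44×49.
t* = 0.44×49/0.56 = 38.5 min.

38.5 min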